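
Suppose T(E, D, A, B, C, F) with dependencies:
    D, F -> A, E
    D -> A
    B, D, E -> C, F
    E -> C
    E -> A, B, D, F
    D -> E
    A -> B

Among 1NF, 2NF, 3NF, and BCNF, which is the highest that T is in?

2NF

Candidate keys: {D}, {E}. Prime attributes: {D, E}.
A -> B: {A}⁺ = {A, B}, which is not all of the attributes, so the left side is not a superkey — BCNF is violated.
Because {B} is non-prime and the left side of A -> B is not a superkey, the relation is not in 3NF.
All keys have size 1, which rules out partial dependencies — 2NF is satisfied.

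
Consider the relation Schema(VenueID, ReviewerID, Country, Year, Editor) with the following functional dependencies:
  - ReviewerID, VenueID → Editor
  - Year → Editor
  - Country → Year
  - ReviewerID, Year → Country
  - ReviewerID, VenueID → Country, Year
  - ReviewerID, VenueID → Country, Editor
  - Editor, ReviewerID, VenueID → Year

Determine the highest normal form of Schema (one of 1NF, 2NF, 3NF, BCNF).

2NF

Candidate key: {ReviewerID, VenueID}. Prime attributes: {ReviewerID, VenueID}.
For Year → Editor we have {Year}⁺ = {Editor, Year}; {Year} is not a superkey, so BCNF fails.
Because {Editor} is non-prime and the left side of Year → Editor is not a superkey, the relation is not in 3NF.
No proper subset of a key has a non-prime attribute in its closure, so there is no partial dependency; 2NF holds.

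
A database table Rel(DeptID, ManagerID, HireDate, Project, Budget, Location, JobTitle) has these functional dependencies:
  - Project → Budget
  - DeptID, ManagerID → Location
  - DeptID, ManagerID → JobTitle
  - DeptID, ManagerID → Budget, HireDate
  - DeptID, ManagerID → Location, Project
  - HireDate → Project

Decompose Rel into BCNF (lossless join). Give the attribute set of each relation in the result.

Candidate key of the original relation: {DeptID, ManagerID}.
Within {Budget, DeptID, HireDate, JobTitle, Location, ManagerID, Project}: {Project}⁺ ∩ {Budget, DeptID, HireDate, JobTitle, Location, ManagerID, Project} = {Budget, Project}, not the whole set, so Project → Budget violates BCNF; decompose into {Budget, Project} and {DeptID, HireDate, JobTitle, Location, ManagerID, Project}.
{Budget, Project} is in BCNF.
Within {DeptID, HireDate, JobTitle, Location, ManagerID, Project}: {HireDate}⁺ ∩ {DeptID, HireDate, JobTitle, Location, ManagerID, Project} = {HireDate, Project}, not the whole set, so HireDate → Project violates BCNF; decompose into {HireDate, Project} and {DeptID, HireDate, JobTitle, Location, ManagerID}.
{HireDate, Project} is in BCNF.
{DeptID, HireDate, JobTitle, Location, ManagerID} is in BCNF.

{Budget, Project}; {DeptID, HireDate, JobTitle, Location, ManagerID}; {HireDate, Project}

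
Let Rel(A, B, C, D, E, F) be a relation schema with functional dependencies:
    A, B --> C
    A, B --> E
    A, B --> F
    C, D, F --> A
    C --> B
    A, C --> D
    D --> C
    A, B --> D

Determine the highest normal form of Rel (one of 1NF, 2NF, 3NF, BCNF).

3NF

Candidate keys: {A, B}, {A, C}, {A, D}, {D, F}. Prime attributes: {A, B, C, D, F}.
For C --> B we have {C}⁺ = {B, C}; {C} is not a superkey, so BCNF fails.
Its right-hand attributes {B} are all prime, as are those of every other non-superkey FD — the relation is in 3NF.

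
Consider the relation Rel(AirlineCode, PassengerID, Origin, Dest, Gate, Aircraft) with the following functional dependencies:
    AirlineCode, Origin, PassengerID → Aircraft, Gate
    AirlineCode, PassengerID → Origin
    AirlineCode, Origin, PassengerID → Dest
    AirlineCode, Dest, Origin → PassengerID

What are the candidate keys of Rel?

{AirlineCode} never appears on the right of any FD, so every key must include it.
{AirlineCode, PassengerID}⁺ = {Aircraft, AirlineCode, Dest, Gate, Origin, PassengerID}, which is every attribute, so {AirlineCode, PassengerID} is a candidate key.
{AirlineCode, Dest, Origin}⁺ = {Aircraft, AirlineCode, Dest, Gate, Origin, PassengerID}, which is every attribute, so {AirlineCode, Dest, Origin} is a candidate key.
These are minimal and exhaustive — every other superkey contains one of them.

{AirlineCode, Dest, Origin}, {AirlineCode, PassengerID}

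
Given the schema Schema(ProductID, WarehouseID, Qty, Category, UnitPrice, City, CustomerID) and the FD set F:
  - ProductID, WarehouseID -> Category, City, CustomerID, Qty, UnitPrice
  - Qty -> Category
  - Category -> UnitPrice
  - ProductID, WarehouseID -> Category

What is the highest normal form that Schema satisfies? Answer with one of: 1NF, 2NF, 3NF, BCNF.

Candidate key: {ProductID, WarehouseID}. Prime attributes: {ProductID, WarehouseID}.
For Qty -> Category we have {Qty}⁺ = {Category, Qty, UnitPrice}; {Qty} is not a superkey, so BCNF fails.
Qty -> Category determines the non-prime attribute {Category} from a non-superkey — 3NF is violated.
Checking every proper subset of each key, none determines a non-prime attribute — 2NF is satisfied.

2NF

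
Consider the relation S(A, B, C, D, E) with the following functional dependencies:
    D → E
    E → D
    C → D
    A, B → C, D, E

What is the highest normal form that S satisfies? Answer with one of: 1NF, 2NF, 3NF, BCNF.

Candidate key: {A, B}. Prime attributes: {A, B}.
D → E: {D}⁺ = {D, E}, which is not all of the attributes, so the left side is not a superkey — BCNF is violated.
D → E has non-prime {E} on the right and a non-superkey on the left, so 3NF fails.
No proper subset of a key has a non-prime attribute in its closure, so there is no partial dependency; 2NF holds.

2NF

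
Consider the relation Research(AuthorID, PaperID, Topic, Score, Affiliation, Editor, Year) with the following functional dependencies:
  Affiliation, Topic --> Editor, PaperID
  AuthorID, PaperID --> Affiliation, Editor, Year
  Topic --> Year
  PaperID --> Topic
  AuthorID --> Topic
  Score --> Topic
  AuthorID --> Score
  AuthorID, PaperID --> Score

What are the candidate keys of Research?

Attributes never on any right-hand side: {AuthorID} — every candidate key must contain it.
{Affiliation, AuthorID}⁺ = {Affiliation, AuthorID, Editor, PaperID, Score, Topic, Year}, which is every attribute, so {Affiliation, AuthorID} is a candidate key.
{AuthorID, PaperID}⁺ = {Affiliation, AuthorID, Editor, PaperID, Score, Topic, Year}, which is every attribute, so {AuthorID, PaperID} is a candidate key.
Any other superkey properly contains one of these, so there are no further candidate keys.

{Affiliation, AuthorID}, {AuthorID, PaperID}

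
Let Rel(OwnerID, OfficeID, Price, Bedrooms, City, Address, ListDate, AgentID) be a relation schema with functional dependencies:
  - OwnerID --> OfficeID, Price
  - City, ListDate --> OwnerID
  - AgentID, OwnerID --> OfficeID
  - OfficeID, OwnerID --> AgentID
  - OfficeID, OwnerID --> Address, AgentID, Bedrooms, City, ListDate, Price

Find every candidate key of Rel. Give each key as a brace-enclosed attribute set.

{City, ListDate}, {OwnerID}

{OwnerID} is a candidate key since {OwnerID}⁺ = {Address, AgentID, Bedrooms, City, ListDate, OfficeID, OwnerID, Price} covers every attribute.
{City, ListDate} is a candidate key since {City, ListDate}⁺ = {Address, AgentID, Bedrooms, City, ListDate, OfficeID, OwnerID, Price} covers every attribute.
No proper subset of any of these is a key, and no other minimal superkey exists.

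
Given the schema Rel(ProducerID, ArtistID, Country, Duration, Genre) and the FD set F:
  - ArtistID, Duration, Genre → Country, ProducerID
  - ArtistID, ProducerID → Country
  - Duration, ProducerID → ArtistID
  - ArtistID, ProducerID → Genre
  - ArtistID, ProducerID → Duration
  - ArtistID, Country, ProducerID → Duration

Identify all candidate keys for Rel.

{ArtistID, Duration, Genre}, {ArtistID, ProducerID}, {Duration, ProducerID}

{ArtistID, ProducerID} is a candidate key since {ArtistID, ProducerID}⁺ = {ArtistID, Country, Duration, Genre, ProducerID} covers every attribute.
{Duration, ProducerID} is a candidate key since {Duration, ProducerID}⁺ = {ArtistID, Country, Duration, Genre, ProducerID} covers every attribute.
{ArtistID, Duration, Genre} is a candidate key since {ArtistID, Duration, Genre}⁺ = {ArtistID, Country, Duration, Genre, ProducerID} covers every attribute.
These are minimal and exhaustive — every other superkey contains one of them.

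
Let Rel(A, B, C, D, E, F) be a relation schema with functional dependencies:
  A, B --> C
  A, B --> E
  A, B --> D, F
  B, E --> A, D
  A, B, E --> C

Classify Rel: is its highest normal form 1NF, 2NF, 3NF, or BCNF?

BCNF

Candidate keys: {A, B}, {B, E}. Prime attributes: {A, B, E}.
Every FD has a superkey on the left, so the relation is in BCNF.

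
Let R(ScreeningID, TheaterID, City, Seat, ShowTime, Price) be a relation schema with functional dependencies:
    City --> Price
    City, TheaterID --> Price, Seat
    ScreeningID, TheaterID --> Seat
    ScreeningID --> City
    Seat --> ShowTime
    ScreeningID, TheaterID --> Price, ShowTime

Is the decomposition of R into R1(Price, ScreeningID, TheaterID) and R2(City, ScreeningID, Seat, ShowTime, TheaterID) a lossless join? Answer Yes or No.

R1 ∩ R2 = {ScreeningID, TheaterID}; its closure under F is {City, Price, ScreeningID, Seat, ShowTime, TheaterID}.
Since R1 ⊆ {City, Price, ScreeningID, Seat, ShowTime, TheaterID}, the intersection is a superkey of R1; the decomposition is lossless.

Yes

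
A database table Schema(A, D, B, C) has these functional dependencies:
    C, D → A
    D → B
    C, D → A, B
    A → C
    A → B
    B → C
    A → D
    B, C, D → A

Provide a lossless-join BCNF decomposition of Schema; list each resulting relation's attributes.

{A, B, D}; {B, C}

Candidate keys of the original relation: {A}, {D}.
Within {A, B, C, D}: {B}⁺ ∩ {A, B, C, D} = {B, C}, not the whole set, so B → C violates BCNF; decompose into {B, C} and {A, B, D}.
{B, C}: every determinant is a superkey — BCNF.
{A, B, D}: every determinant is a superkey — BCNF.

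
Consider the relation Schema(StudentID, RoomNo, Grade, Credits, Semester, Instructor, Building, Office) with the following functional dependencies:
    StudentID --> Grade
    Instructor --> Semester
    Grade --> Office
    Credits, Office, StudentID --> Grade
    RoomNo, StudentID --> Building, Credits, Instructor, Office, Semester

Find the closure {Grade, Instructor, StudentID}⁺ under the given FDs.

Start with {Grade, Instructor, StudentID}.
Instructor --> Semester applies; add {Semester} → now {Grade, Instructor, Semester, StudentID}.
Grade --> Office applies; add {Office} → now {Grade, Instructor, Office, Semester, StudentID}.
No further FD applies.

{Grade, Instructor, Office, Semester, StudentID}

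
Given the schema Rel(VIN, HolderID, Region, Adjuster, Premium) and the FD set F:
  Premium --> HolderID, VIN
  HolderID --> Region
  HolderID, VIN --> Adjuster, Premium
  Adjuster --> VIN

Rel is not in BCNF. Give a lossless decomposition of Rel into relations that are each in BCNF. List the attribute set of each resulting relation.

{Adjuster, HolderID, Premium}; {Adjuster, VIN}; {HolderID, Region}

Candidate keys of the original relation: {Adjuster, HolderID}, {HolderID, VIN}, {Premium}.
{Adjuster, HolderID, Premium, Region, VIN}: {HolderID} determines {HolderID, Region} here but is not a superkey — split on HolderID --> Region, giving {HolderID, Region} and {Adjuster, HolderID, Premium, VIN}.
{HolderID, Region} has no BCNF violation.
{Adjuster, HolderID, Premium, VIN}: {Adjuster} determines {Adjuster, VIN} here but is not a superkey — split on Adjuster --> VIN, giving {Adjuster, VIN} and {Adjuster, HolderID, Premium}.
{Adjuster, VIN} has no BCNF violation.
{Adjuster, HolderID, Premium} has no BCNF violation.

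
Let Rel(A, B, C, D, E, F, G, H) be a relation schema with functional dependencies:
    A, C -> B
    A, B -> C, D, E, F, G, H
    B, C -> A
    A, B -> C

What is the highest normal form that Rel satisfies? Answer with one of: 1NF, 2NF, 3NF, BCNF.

BCNF

Candidate keys: {A, B}, {A, C}, {B, C}. Prime attributes: {A, B, C}.
Every FD has a superkey on the left, so the relation is in BCNF.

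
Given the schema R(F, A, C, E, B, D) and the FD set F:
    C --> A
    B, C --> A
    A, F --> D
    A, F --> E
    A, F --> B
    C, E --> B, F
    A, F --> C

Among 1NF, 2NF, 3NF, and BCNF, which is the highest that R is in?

3NF

Candidate keys: {A, F}, {C, E}, {C, F}. Prime attributes: {A, C, E, F}.
C --> A breaks BCNF: {C}⁺ = {A, C}, so {C} is not a superkey.
Since {A} ⊆ prime attributes and every other non-superkey FD also has a prime right side, the schema is in 3NF.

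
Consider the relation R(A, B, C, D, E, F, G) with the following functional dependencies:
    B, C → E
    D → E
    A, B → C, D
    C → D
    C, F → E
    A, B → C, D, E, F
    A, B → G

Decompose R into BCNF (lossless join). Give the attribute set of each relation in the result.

Candidate key of the original relation: {A, B}.
{A, B, C, D, E, F, G}: {B, C} determines {B, C, D, E} here but is not a superkey — split on B, C → D, E, giving {B, C, D, E} and {A, B, C, F, G}.
{B, C, D, E}: {D} determines {D, E} here but is not a superkey — split on D → E, giving {D, E} and {B, C, D}.
{D, E} has no BCNF violation.
{B, C, D}: {C} determines {C, D} here but is not a superkey — split on C → D, giving {C, D} and {B, C}.
{C, D} has no BCNF violation.
{B, C} has no BCNF violation.
{A, B, C, F, G} has no BCNF violation.

{A, B, C, F, G}; {C, D}; {D, E}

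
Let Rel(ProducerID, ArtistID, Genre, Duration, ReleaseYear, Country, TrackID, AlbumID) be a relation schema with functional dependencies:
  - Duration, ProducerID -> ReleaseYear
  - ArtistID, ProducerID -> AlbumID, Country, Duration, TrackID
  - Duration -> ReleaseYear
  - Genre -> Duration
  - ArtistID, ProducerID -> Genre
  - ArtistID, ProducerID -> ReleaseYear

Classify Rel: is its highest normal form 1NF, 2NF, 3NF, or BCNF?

Candidate key: {ArtistID, ProducerID}. Prime attributes: {ArtistID, ProducerID}.
For Duration, ProducerID -> ReleaseYear we have {Duration, ProducerID}⁺ = {Duration, ProducerID, ReleaseYear}; {Duration, ProducerID} is not a superkey, so BCNF fails.
Duration, ProducerID -> ReleaseYear has non-prime {ReleaseYear} on the right and a non-superkey on the left, so 3NF fails.
No proper subset of a key has a non-prime attribute in its closure, so there is no partial dependency; 2NF holds.

2NF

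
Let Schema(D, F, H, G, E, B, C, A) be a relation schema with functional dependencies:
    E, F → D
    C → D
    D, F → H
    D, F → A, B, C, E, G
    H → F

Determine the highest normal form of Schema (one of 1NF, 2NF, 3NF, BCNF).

Candidate keys: {C, F}, {C, H}, {D, F}, {D, H}, {E, F}, {E, H}. Prime attributes: {C, D, E, F, H}.
C → D: {C}⁺ = {C, D}, which is not all of the attributes, so the left side is not a superkey — BCNF is violated.
But every attribute on its right side ({D}) is prime, and the same holds for every other non-superkey FD, so 3NF still holds.

3NF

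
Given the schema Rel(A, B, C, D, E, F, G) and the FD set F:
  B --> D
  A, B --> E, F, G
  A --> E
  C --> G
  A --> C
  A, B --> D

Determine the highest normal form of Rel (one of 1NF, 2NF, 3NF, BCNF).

Candidate key: {A, B}. Prime attributes: {A, B}.
B --> D breaks BCNF: {B}⁺ = {B, D}, so {B} is not a superkey.
B --> D determines the non-prime attribute {D} from a non-superkey — 3NF is violated.
{A} is a proper subset of the key {A, B}, and {A}⁺ contains the non-prime attributes {C, E, G} — a partial dependency, so 2NF is violated.

1NF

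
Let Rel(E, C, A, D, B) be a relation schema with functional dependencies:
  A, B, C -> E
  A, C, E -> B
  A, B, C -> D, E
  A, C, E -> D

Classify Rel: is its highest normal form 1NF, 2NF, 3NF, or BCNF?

Candidate keys: {A, B, C}, {A, C, E}. Prime attributes: {A, B, C, E}.
The left-hand side of every FD is a superkey, so BCNF is satisfied.

BCNF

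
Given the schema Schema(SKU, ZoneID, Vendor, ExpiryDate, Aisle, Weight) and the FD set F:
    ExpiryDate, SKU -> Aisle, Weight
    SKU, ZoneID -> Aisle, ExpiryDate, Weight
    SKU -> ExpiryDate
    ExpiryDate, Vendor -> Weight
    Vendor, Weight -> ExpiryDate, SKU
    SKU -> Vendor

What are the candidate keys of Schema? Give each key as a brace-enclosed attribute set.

{ExpiryDate, Vendor, ZoneID}, {SKU, ZoneID}, {Vendor, Weight, ZoneID}

Attributes never on any right-hand side: {ZoneID} — every candidate key must contain it.
{SKU, ZoneID} is a candidate key since {SKU, ZoneID}⁺ = {Aisle, ExpiryDate, SKU, Vendor, Weight, ZoneID} covers every attribute.
{ExpiryDate, Vendor, ZoneID} is a candidate key since {ExpiryDate, Vendor, ZoneID}⁺ = {Aisle, ExpiryDate, SKU, Vendor, Weight, ZoneID} covers every attribute.
{Vendor, Weight, ZoneID} is a candidate key since {Vendor, Weight, ZoneID}⁺ = {Aisle, ExpiryDate, SKU, Vendor, Weight, ZoneID} covers every attribute.
Any other superkey properly contains one of these, so there are no further candidate keys.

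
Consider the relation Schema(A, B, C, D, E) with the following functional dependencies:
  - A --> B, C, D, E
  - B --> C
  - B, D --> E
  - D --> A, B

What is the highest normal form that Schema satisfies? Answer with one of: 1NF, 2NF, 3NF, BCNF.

Candidate keys: {A}, {D}. Prime attributes: {A, D}.
B --> C: {B}⁺ = {B, C}, which is not all of the attributes, so the left side is not a superkey — BCNF is violated.
B --> C determines the non-prime attribute {C} from a non-superkey — 3NF is violated.
All keys have size 1, which rules out partial dependencies — 2NF is satisfied.

2NF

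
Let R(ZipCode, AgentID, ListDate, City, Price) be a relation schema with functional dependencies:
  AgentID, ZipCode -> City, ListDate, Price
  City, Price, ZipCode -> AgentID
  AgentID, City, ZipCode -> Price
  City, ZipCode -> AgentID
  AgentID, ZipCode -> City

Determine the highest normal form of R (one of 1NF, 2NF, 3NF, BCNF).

Candidate keys: {AgentID, ZipCode}, {City, ZipCode}. Prime attributes: {AgentID, City, ZipCode}.
Every FD has a superkey on the left, so the relation is in BCNF.

BCNF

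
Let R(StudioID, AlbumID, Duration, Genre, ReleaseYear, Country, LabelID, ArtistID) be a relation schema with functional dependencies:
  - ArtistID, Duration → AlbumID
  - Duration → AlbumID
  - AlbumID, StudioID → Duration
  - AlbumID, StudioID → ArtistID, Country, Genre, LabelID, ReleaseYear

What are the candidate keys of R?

{AlbumID, StudioID}, {Duration, StudioID}

Attributes never on any right-hand side: {StudioID} — every candidate key must contain it.
{AlbumID, StudioID}⁺ = {AlbumID, ArtistID, Country, Duration, Genre, LabelID, ReleaseYear, StudioID}, which is every attribute, so {AlbumID, StudioID} is a candidate key.
{Duration, StudioID}⁺ = {AlbumID, ArtistID, Country, Duration, Genre, LabelID, ReleaseYear, StudioID}, which is every attribute, so {Duration, StudioID} is a candidate key.
No proper subset of any of these is a key, and no other minimal superkey exists.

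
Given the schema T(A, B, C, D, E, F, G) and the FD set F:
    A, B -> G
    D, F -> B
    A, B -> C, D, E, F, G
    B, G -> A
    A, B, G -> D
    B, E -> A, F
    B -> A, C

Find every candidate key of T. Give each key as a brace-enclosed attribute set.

{B}⁺ = {A, B, C, D, E, F, G} — all of the relation — so {B} is a candidate key.
{D, F}⁺ = {A, B, C, D, E, F, G} — all of the relation — so {D, F} is a candidate key.
These are minimal and exhaustive — every other superkey contains one of them.

{B}, {D, F}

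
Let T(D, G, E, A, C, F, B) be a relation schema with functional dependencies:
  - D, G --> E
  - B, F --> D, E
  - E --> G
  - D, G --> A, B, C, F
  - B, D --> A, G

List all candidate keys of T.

{B, D} is a candidate key since {B, D}⁺ = {A, B, C, D, E, F, G} covers every attribute.
{B, F} is a candidate key since {B, F}⁺ = {A, B, C, D, E, F, G} covers every attribute.
{D, E} is a candidate key since {D, E}⁺ = {A, B, C, D, E, F, G} covers every attribute.
{D, G} is a candidate key since {D, G}⁺ = {A, B, C, D, E, F, G} covers every attribute.
These are minimal and exhaustive — every other superkey contains one of them.

{B, D}, {B, F}, {D, E}, {D, G}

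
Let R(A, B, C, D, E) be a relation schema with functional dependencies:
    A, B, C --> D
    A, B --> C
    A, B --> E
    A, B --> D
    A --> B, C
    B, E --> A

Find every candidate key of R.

{A}, {B, E}

{A}⁺ = {A, B, C, D, E}, which is every attribute, so {A} is a candidate key.
{B, E}⁺ = {A, B, C, D, E}, which is every attribute, so {B, E} is a candidate key.
No proper subset of any of these is a key, and no other minimal superkey exists.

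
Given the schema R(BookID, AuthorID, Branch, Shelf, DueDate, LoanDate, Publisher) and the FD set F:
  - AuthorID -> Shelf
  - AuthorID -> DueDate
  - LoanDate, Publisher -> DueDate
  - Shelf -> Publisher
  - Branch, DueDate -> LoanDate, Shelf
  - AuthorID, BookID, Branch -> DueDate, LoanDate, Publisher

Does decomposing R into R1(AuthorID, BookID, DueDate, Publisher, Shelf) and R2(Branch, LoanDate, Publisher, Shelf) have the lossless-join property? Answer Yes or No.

R1 ∩ R2 = {Publisher, Shelf}; its closure under F is {Publisher, Shelf}.
R1 ⊄ {Publisher, Shelf} and R2 ⊄ {Publisher, Shelf}, so the split is lossy.

No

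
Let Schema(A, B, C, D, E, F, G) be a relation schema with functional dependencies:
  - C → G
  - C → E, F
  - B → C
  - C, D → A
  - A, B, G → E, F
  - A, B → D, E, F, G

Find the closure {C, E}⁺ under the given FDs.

Start with {C, E}.
C → G applies; add {G} → now {C, E, G}.
C → E, F applies; add {F} → now {C, E, F, G}.
No further FD applies.

{C, E, F, G}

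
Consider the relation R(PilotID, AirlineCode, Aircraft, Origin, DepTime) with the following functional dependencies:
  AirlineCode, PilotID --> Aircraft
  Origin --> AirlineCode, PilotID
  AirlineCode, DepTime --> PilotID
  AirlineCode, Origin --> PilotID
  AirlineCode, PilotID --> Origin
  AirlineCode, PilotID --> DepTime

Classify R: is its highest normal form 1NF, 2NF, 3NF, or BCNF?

BCNF

Candidate keys: {AirlineCode, DepTime}, {AirlineCode, PilotID}, {Origin}. Prime attributes: {AirlineCode, DepTime, Origin, PilotID}.
Each dependency's left side is a superkey — BCNF holds.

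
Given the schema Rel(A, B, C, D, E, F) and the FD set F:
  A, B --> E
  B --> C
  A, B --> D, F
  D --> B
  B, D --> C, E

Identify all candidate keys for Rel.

{A, B}, {A, D}

Attributes never on any right-hand side: {A} — every candidate key must contain it.
Closure of {A, B} is {A, B, C, D, E, F}, the whole schema; {A, B} is a candidate key.
Closure of {A, D} is {A, B, C, D, E, F}, the whole schema; {A, D} is a candidate key.
Any other superkey properly contains one of these, so there are no further candidate keys.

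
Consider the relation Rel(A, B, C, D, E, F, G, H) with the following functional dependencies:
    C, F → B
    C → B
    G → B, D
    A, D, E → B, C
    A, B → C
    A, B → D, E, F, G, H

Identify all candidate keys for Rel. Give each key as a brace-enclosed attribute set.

No FD produces {A}, so it must be in every candidate key.
{A, B} is a candidate key since {A, B}⁺ = {A, B, C, D, E, F, G, H} covers every attribute.
{A, C} is a candidate key since {A, C}⁺ = {A, B, C, D, E, F, G, H} covers every attribute.
{A, G} is a candidate key since {A, G}⁺ = {A, B, C, D, E, F, G, H} covers every attribute.
{A, D, E} is a candidate key since {A, D, E}⁺ = {A, B, C, D, E, F, G, H} covers every attribute.
These are minimal and exhaustive — every other superkey contains one of them.

{A, B}, {A, C}, {A, D, E}, {A, G}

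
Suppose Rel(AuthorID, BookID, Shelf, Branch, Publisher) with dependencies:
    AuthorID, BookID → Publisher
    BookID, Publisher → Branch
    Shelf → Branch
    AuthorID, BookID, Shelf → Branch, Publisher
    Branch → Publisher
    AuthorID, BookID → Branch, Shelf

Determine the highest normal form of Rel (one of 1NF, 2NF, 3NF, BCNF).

Candidate key: {AuthorID, BookID}. Prime attributes: {AuthorID, BookID}.
BookID, Publisher → Branch breaks BCNF: {BookID, Publisher}⁺ = {BookID, Branch, Publisher}, so {BookID, Publisher} is not a superkey.
BookID, Publisher → Branch determines the non-prime attribute {Branch} from a non-superkey — 3NF is violated.
Checking every proper subset of each key, none determines a non-prime attribute — 2NF is satisfied.

2NF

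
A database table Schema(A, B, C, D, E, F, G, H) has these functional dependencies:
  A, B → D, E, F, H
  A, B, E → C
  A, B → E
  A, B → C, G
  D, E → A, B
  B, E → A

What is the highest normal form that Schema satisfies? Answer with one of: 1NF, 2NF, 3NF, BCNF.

Candidate keys: {A, B}, {B, E}, {D, E}. Prime attributes: {A, B, D, E}.
The left-hand side of every FD is a superkey, so BCNF is satisfied.

BCNF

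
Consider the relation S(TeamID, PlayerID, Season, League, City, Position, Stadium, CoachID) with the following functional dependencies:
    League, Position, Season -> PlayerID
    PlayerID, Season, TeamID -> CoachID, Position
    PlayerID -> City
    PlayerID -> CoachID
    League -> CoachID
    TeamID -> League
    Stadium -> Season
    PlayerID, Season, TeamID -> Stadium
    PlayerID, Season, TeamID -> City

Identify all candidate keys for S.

No FD produces {TeamID}, so it must be in every candidate key.
Closure of {PlayerID, Season, TeamID} is {City, CoachID, League, PlayerID, Position, Season, Stadium, TeamID}, the whole schema; {PlayerID, Season, TeamID} is a candidate key.
Closure of {PlayerID, Stadium, TeamID} is {City, CoachID, League, PlayerID, Position, Season, Stadium, TeamID}, the whole schema; {PlayerID, Stadium, TeamID} is a candidate key.
Closure of {Position, Season, TeamID} is {City, CoachID, League, PlayerID, Position, Season, Stadium, TeamID}, the whole schema; {Position, Season, TeamID} is a candidate key.
Closure of {Position, Stadium, TeamID} is {City, CoachID, League, PlayerID, Position, Season, Stadium, TeamID}, the whole schema; {Position, Stadium, TeamID} is a candidate key.
Any other superkey properly contains one of these, so there are no further candidate keys.

{PlayerID, Season, TeamID}, {PlayerID, Stadium, TeamID}, {Position, Season, TeamID}, {Position, Stadium, TeamID}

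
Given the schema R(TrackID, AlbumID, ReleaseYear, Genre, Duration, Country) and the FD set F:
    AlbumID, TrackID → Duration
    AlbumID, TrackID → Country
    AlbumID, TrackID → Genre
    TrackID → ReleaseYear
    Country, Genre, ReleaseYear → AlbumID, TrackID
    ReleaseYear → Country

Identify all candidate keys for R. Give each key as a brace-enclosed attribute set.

{AlbumID, TrackID}⁺ = {AlbumID, Country, Duration, Genre, ReleaseYear, TrackID}, which is every attribute, so {AlbumID, TrackID} is a candidate key.
{Genre, ReleaseYear}⁺ = {AlbumID, Country, Duration, Genre, ReleaseYear, TrackID}, which is every attribute, so {Genre, ReleaseYear} is a candidate key.
{Genre, TrackID}⁺ = {AlbumID, Country, Duration, Genre, ReleaseYear, TrackID}, which is every attribute, so {Genre, TrackID} is a candidate key.
No proper subset of any of these is a key, and no other minimal superkey exists.

{AlbumID, TrackID}, {Genre, ReleaseYear}, {Genre, TrackID}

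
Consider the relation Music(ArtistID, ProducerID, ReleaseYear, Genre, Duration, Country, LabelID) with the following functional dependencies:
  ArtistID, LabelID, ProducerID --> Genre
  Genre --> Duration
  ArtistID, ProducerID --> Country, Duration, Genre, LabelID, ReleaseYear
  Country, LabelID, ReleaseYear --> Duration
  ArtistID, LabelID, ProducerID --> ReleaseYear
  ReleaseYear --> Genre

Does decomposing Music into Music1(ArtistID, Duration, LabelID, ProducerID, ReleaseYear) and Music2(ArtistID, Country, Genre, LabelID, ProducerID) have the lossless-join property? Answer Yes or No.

Yes

Music1 ∩ Music2 = {ArtistID, LabelID, ProducerID}; its closure under F is {ArtistID, Country, Duration, Genre, LabelID, ProducerID, ReleaseYear}.
Since Music1 ⊆ {ArtistID, Country, Duration, Genre, LabelID, ProducerID, ReleaseYear}, the intersection is a superkey of Music1; the decomposition is lossless.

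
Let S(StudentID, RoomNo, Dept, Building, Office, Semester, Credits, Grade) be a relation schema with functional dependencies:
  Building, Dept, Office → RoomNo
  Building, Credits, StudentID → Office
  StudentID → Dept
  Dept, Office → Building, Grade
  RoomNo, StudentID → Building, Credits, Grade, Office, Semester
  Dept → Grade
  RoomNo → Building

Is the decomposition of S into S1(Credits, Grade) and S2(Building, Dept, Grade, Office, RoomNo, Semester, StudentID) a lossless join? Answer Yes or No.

No

The shared attributes are {Grade} and {Grade}⁺ = {Grade}.
Neither S1 nor S2 is contained in that closure, so the decomposition is lossy.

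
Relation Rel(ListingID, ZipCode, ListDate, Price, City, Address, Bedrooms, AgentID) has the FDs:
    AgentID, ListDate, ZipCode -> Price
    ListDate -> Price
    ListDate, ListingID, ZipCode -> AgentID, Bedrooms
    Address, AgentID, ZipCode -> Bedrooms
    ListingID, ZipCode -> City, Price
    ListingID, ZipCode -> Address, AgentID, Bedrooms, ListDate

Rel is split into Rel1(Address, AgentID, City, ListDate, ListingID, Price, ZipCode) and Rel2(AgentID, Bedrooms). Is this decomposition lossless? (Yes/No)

The shared attributes are {AgentID} and {AgentID}⁺ = {AgentID}.
Rel1 ⊄ {AgentID} and Rel2 ⊄ {AgentID}, so the split is lossy.

No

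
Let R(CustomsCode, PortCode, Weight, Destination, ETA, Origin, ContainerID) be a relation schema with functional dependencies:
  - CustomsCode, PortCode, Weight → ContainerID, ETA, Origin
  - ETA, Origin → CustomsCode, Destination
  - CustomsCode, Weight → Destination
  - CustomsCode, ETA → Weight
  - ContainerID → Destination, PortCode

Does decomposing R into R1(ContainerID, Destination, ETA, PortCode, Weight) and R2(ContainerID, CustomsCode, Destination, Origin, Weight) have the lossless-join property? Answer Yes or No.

The shared attributes are {ContainerID, Destination, Weight} and {ContainerID, Destination, Weight}⁺ = {ContainerID, Destination, PortCode, Weight}.
The closure covers neither R1 nor R2 entirely; the join is not lossless.

No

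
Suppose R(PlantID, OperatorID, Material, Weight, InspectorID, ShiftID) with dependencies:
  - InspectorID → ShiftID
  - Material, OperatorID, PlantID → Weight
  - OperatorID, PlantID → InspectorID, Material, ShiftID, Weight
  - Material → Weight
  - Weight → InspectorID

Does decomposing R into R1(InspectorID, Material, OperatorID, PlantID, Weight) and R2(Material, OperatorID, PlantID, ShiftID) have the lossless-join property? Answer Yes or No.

Yes

Common attributes: {Material, OperatorID, PlantID}; their closure is {InspectorID, Material, OperatorID, PlantID, ShiftID, Weight}.
Since R1 ⊆ {InspectorID, Material, OperatorID, PlantID, ShiftID, Weight}, the intersection is a superkey of R1; the decomposition is lossless.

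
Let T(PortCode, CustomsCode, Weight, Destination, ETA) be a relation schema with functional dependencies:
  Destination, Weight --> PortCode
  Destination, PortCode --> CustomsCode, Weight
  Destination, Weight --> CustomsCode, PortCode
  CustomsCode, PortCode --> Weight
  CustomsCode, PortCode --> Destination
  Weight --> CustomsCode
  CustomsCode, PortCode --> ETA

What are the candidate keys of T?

{CustomsCode, PortCode}⁺ = {CustomsCode, Destination, ETA, PortCode, Weight} — all of the relation — so {CustomsCode, PortCode} is a candidate key.
{Destination, PortCode}⁺ = {CustomsCode, Destination, ETA, PortCode, Weight} — all of the relation — so {Destination, PortCode} is a candidate key.
{Destination, Weight}⁺ = {CustomsCode, Destination, ETA, PortCode, Weight} — all of the relation — so {Destination, Weight} is a candidate key.
{PortCode, Weight}⁺ = {CustomsCode, Destination, ETA, PortCode, Weight} — all of the relation — so {PortCode, Weight} is a candidate key.
No proper subset of any of these is a key, and no other minimal superkey exists.

{CustomsCode, PortCode}, {Destination, PortCode}, {Destination, Weight}, {PortCode, Weight}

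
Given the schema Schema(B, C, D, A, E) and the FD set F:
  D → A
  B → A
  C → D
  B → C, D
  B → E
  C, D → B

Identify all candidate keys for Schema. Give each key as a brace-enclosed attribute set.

{B}⁺ = {A, B, C, D, E}, which is every attribute, so {B} is a candidate key.
{C}⁺ = {A, B, C, D, E}, which is every attribute, so {C} is a candidate key.
No proper subset of any of these is a key, and no other minimal superkey exists.

{B}, {C}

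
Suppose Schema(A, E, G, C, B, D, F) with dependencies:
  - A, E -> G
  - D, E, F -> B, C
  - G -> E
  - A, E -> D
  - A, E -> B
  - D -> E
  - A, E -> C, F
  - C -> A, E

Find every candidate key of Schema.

{A, D}, {A, E}, {A, G}, {C}, {D, F}

{C}⁺ = {A, B, C, D, E, F, G} — all of the relation — so {C} is a candidate key.
{A, D}⁺ = {A, B, C, D, E, F, G} — all of the relation — so {A, D} is a candidate key.
{A, E}⁺ = {A, B, C, D, E, F, G} — all of the relation — so {A, E} is a candidate key.
{A, G}⁺ = {A, B, C, D, E, F, G} — all of the relation — so {A, G} is a candidate key.
{D, F}⁺ = {A, B, C, D, E, F, G} — all of the relation — so {D, F} is a candidate key.
No proper subset of any of these is a key, and no other minimal superkey exists.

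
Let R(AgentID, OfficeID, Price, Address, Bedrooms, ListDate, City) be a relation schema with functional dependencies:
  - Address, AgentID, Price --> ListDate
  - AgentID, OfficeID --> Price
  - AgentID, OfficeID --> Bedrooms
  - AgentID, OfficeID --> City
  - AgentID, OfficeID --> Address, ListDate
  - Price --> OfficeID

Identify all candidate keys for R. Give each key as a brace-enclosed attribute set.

{AgentID} never appears on the right of any FD, so every key must include it.
Closure of {AgentID, OfficeID} is {Address, AgentID, Bedrooms, City, ListDate, OfficeID, Price}, the whole schema; {AgentID, OfficeID} is a candidate key.
Closure of {AgentID, Price} is {Address, AgentID, Bedrooms, City, ListDate, OfficeID, Price}, the whole schema; {AgentID, Price} is a candidate key.
No proper subset of any of these is a key, and no other minimal superkey exists.

{AgentID, OfficeID}, {AgentID, Price}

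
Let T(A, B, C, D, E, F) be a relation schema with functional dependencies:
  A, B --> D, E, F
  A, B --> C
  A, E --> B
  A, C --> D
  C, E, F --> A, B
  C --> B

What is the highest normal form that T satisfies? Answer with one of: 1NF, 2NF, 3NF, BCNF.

Candidate keys: {A, B}, {A, C}, {A, E}, {C, E, F}. Prime attributes: {A, B, C, E, F}.
For C --> B we have {C}⁺ = {B, C}; {C} is not a superkey, so BCNF fails.
Its right-hand attributes {B} are all prime, as are those of every other non-superkey FD — the relation is in 3NF.

3NF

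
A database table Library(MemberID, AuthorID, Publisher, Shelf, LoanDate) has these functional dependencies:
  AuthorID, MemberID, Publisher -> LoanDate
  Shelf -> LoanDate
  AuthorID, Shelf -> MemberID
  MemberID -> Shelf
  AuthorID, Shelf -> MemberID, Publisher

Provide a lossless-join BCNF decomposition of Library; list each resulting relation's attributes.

{AuthorID, MemberID, Publisher}; {LoanDate, Shelf}; {MemberID, Shelf}

Candidate keys of the original relation: {AuthorID, MemberID}, {AuthorID, Shelf}.
{AuthorID, LoanDate, MemberID, Publisher, Shelf}: {Shelf} determines {LoanDate, Shelf} here but is not a superkey — split on Shelf -> LoanDate, giving {LoanDate, Shelf} and {AuthorID, MemberID, Publisher, Shelf}.
{LoanDate, Shelf}: every determinant is a superkey — BCNF.
{AuthorID, MemberID, Publisher, Shelf}: {MemberID} determines {MemberID, Shelf} here but is not a superkey — split on MemberID -> Shelf, giving {MemberID, Shelf} and {AuthorID, MemberID, Publisher}.
{MemberID, Shelf}: every determinant is a superkey — BCNF.
{AuthorID, MemberID, Publisher}: every determinant is a superkey — BCNF.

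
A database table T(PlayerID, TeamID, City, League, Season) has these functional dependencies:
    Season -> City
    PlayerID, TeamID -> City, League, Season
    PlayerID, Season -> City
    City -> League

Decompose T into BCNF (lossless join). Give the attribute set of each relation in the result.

{City, League}; {City, Season}; {PlayerID, Season, TeamID}

Candidate key of the original relation: {PlayerID, TeamID}.
Within {City, League, PlayerID, Season, TeamID}: {Season}⁺ ∩ {City, League, PlayerID, Season, TeamID} = {City, League, Season}, not the whole set, so Season -> City, League violates BCNF; decompose into {City, League, Season} and {PlayerID, Season, TeamID}.
Within {City, League, Season}: {City}⁺ ∩ {City, League, Season} = {City, League}, not the whole set, so City -> League violates BCNF; decompose into {City, League} and {City, Season}.
{City, League}: every determinant is a superkey — BCNF.
{City, Season}: every determinant is a superkey — BCNF.
{PlayerID, Season, TeamID}: every determinant is a superkey — BCNF.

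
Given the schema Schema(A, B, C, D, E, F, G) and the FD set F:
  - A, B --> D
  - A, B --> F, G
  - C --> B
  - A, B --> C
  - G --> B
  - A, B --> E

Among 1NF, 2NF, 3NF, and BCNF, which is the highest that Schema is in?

3NF

Candidate keys: {A, B}, {A, C}, {A, G}. Prime attributes: {A, B, C, G}.
C --> B: {C}⁺ = {B, C}, which is not all of the attributes, so the left side is not a superkey — BCNF is violated.
Since {B} ⊆ prime attributes and every other non-superkey FD also has a prime right side, the schema is in 3NF.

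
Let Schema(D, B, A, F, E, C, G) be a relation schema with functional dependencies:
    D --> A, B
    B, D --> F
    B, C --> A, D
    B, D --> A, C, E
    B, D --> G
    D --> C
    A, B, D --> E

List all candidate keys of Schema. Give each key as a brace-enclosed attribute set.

{D}⁺ = {A, B, C, D, E, F, G} — all of the relation — so {D} is a candidate key.
{B, C}⁺ = {A, B, C, D, E, F, G} — all of the relation — so {B, C} is a candidate key.
Any other superkey properly contains one of these, so there are no further candidate keys.

{B, C}, {D}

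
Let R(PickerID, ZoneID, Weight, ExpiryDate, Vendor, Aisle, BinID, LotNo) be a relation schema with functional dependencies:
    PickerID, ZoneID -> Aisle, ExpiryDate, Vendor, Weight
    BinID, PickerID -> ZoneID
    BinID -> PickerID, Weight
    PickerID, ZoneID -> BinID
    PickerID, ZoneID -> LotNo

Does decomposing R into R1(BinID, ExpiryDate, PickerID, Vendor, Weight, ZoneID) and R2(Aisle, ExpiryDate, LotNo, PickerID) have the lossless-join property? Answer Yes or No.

R1 ∩ R2 = {ExpiryDate, PickerID}; its closure under F is {ExpiryDate, PickerID}.
R1 ⊄ {ExpiryDate, PickerID} and R2 ⊄ {ExpiryDate, PickerID}, so the split is lossy.

No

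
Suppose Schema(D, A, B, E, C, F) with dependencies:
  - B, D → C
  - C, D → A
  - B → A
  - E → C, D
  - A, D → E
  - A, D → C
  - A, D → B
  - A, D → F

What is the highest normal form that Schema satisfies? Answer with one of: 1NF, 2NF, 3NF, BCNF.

Candidate keys: {A, D}, {B, D}, {C, D}, {E}. Prime attributes: {A, B, C, D, E}.
For B → A we have {B}⁺ = {A, B}; {B} is not a superkey, so BCNF fails.
Its right-hand attributes {A} are all prime, as are those of every other non-superkey FD — the relation is in 3NF.

3NF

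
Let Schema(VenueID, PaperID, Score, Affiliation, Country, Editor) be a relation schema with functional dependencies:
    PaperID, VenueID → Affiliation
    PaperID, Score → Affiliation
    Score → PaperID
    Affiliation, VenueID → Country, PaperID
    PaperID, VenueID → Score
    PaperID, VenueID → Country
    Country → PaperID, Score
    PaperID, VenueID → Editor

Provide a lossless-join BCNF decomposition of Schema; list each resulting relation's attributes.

{Affiliation, PaperID, Score}; {Country, Editor, VenueID}; {Country, Score}

Candidate keys of the original relation: {Affiliation, VenueID}, {Country, VenueID}, {PaperID, VenueID}, {Score, VenueID}.
Within {Affiliation, Country, Editor, PaperID, Score, VenueID}: {PaperID, Score}⁺ ∩ {Affiliation, Country, Editor, PaperID, Score, VenueID} = {Affiliation, PaperID, Score}, not the whole set, so PaperID, Score → Affiliation violates BCNF; decompose into {Affiliation, PaperID, Score} and {Country, Editor, PaperID, Score, VenueID}.
{Affiliation, PaperID, Score} has no BCNF violation.
Within {Country, Editor, PaperID, Score, VenueID}: {Score}⁺ ∩ {Country, Editor, PaperID, Score, VenueID} = {PaperID, Score}, not the whole set, so Score → PaperID violates BCNF; decompose into {PaperID, Score} and {Country, Editor, Score, VenueID}.
{PaperID, Score} has no BCNF violation.
Within {Country, Editor, Score, VenueID}: {Country}⁺ ∩ {Country, Editor, Score, VenueID} = {Country, Score}, not the whole set, so Country → Score violates BCNF; decompose into {Country, Score} and {Country, Editor, VenueID}.
{Country, Score} has no BCNF violation.
{Country, Editor, VenueID} has no BCNF violation.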